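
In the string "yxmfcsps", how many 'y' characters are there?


Input string: 'yxmfcsps'
Target character: 'y'
Scan each position: s[0]='y'
Matches found at indices: 0
Total: 1


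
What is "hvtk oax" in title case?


Input string: 'hvtk oax'
Operation: capitalize first letter of each word
Word transformations: 'hvtk'->'Hvtk', 'oax'->'Oax'
Result: Hvtk Oax


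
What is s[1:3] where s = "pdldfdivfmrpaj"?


Input string: 'pdldfdivfmrpaj'
Operation: slice [1:3]
Extract characters: s[1]='d', s[2]='l'
Result: dl


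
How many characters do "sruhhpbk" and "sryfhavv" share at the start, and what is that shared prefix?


String 1: 'sruhhpbk'
String 2: 'sryfhavv'
Compare position by position:
pos 0: 's' vs 's' match
pos 1: 'r' vs 'r' match
pos 2: 'u' vs 'y' differ -> stop
Longest common prefix: "sr" (length 2)


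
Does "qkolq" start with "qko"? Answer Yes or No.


Input string: 'qkolq'
Prefix to check: 'qko'
First 3 characters of input: 'qko'
Match: True
Result: Yes


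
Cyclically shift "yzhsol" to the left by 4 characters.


Input: 'yzhsol', shift = 4
Operation: split at index 4 and swap parts
Front part s[0:4] = 'yzhs'
Back part s[4:] = 'ol'
Rotated = back + front = 'ol' + 'yzhs'
Result: olyzhs


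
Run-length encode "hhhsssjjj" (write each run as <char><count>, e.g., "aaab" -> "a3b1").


Input: 'hhhsssjjj'
Operation: identify consecutive runs
Runs: 'hhh' -> h3, 'sss' -> s3, 'jjj' -> j3
Encoded: h3s3j3


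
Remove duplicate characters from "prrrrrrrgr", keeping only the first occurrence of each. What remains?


Input: 'prrrrrrrgr'
Operation: keep first occurrence of each character
Scan: s[0]='p' new -> keep; s[1]='r' new -> keep; s[2]='r' seen -> skip; s[3]='r' seen -> skip; s[4]='r' seen -> skip; s[5]='r' seen -> skip; s[6]='r' seen -> skip; s[7]='r' seen -> skip; s[8]='g' new -> keep; s[9]='r' seen -> skip
Result: prg


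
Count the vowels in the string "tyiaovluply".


Input string: 'tyiaovluply'
Operation: count vowels (a, e, i, o, u)
Scan: s[0]='t', s[1]='y', s[2]='i' (vowel), s[3]='a' (vowel), s[4]='o' (vowel), s[5]='v', s[6]='l', s[7]='u' (vowel), s[8]='p', s[9]='l', s[10]='y'
Vowels found: 4
Result: 4


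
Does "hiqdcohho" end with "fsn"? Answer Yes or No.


Input string: 'hiqdcohho'
Suffix to check: 'fsn'
Last 3 characters of input: 'hho'
Match: False
Result: No


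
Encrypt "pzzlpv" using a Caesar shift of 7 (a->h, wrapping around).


Input: 'pzzlpv', shift = 7
Operation: for each letter, (position + 7) mod 26
Mapping: 'p'(15+7=22)->'w', 'z'(25+7=32, 32 mod 26=6)->'g', 'z'(25+7=32, 32 mod 26=6)->'g', 'l'(11+7=18)->'s', 'p'(15+7=22)->'w', 'v'(21+7=28, 28 mod 26=2)->'c'
Result: wggswc


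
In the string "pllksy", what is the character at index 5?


Input string: 'pllksy'
Operation: get character at index 5
Index mapping: s[0]='p', s[1]='l', s[2]='l', s[3]='k', s[4]='s', s[5]='y'
Result: 'y'


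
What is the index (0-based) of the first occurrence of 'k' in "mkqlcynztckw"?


Input string: 'mkqlcynztckw'
Target: 'k'
Scanning left to right: s[0]='m', s[1]='k'
First match at index: 1


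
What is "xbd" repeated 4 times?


Input string: 'xbd'
Operation: repeat 4 times
Concatenation: 'xbd' + 'xbd' + 'xbd' + 'xbd'
Result: xbdxbdxbdxbd


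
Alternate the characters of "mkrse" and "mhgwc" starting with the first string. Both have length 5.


String 1: 'mkrse'
String 2: 'mhgwc'
Operation: alternate characters
Pairs: 'm'+'m', 'k'+'h', 'r'+'g', 's'+'w', 'e'+'c'
Result: mmkhrgswec


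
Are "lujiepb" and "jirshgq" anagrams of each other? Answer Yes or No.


String 1: 'lujiepb' -> sorted: 'beijlpu'
String 2: 'jirshgq' -> sorted: 'ghijqrs'
Compare sorted forms: 'beijlpu' != 'ghijqrs'
Anagram: No


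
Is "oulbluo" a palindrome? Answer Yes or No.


Input string: 'oulbluo'
Reversed: 'oulbluo'
Compare pairs: s[0]='o' vs s[6]='o' (match), s[1]='u' vs s[5]='u' (match), s[2]='l' vs s[4]='l' (match)
Palindrome: Yes


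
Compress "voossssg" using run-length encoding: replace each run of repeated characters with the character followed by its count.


Input: 'voossssg'
Operation: identify consecutive runs
Runs: 'v' -> v1, 'oo' -> o2, 'ssss' -> s4, 'g' -> g1
Encoded: v1o2s4g1


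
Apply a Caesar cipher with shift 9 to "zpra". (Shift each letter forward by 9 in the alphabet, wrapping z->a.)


Input: 'zpra', shift = 9
Operation: for each letter, (position + 9) mod 26
Mapping: 'z'(25+9=34, 34 mod 26=8)->'i', 'p'(15+9=24)->'y', 'r'(17+9=26, 26 mod 26=0)->'a', 'a'(0+9=9)->'j'
Result: iyaj


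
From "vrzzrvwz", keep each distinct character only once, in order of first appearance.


Input: 'vrzzrvwz'
Operation: keep first occurrence of each character
Scan: s[0]='v' new -> keep; s[1]='r' new -> keep; s[2]='z' new -> keep; s[3]='z' seen -> skip; s[4]='r' seen -> skip; s[5]='v' seen -> skip; s[6]='w' new -> keep; s[7]='z' seen -> skip
Result: vrzw


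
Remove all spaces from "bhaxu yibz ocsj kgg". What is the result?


Input string: 'bhaxu yibz ocsj kgg'
Operation: remove all spaces
Words: 'bhaxu', 'yibz', 'ocsj', 'kgg'
Join without spaces: bhaxuyibzocsjkgg


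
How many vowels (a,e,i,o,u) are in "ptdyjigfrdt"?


Input string: 'ptdyjigfrdt'
Operation: count vowels (a, e, i, o, u)
Scan: s[0]='p', s[1]='t', s[2]='d', s[3]='y', s[4]='j', s[5]='i' (vowel), s[6]='g', s[7]='f', s[8]='r', s[9]='d', s[10]='t'
Vowels found: 1
Result: 1


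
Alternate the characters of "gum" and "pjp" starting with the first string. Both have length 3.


String 1: 'gum'
String 2: 'pjp'
Operation: alternate characters
Pairs: 'g'+'p', 'u'+'j', 'm'+'p'
Result: gpujmp


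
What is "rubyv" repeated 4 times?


Input string: 'rubyv'
Operation: repeat 4 times
Concatenation: 'rubyv' + 'rubyv' + 'rubyv' + 'rubyv'
Result: rubyvrubyvrubyvrubyv


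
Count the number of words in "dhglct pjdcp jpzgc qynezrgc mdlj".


Input string: 'dhglct pjdcp jpzgc qynezrgc mdlj'
Operation: split by spaces
Words found: 'dhglct', 'pjdcp', 'jpzgc', 'qynezrgc', 'mdlj'
Word count: 5


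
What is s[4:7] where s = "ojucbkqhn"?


Input string: 'ojucbkqhn'
Operation: slice [4:7]
Extract characters: s[4]='b', s[5]='k', s[6]='q'
Result: bkq


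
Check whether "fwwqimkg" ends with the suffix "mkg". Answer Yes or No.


Input string: 'fwwqimkg'
Suffix to check: 'mkg'
Last 3 characters of input: 'mkg'
Match: True
Result: Yes


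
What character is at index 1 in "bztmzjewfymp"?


Input string: 'bztmzjewfymp'
Operation: get character at index 1
Index mapping: s[0]='b', s[1]='z'
Result: 'z'


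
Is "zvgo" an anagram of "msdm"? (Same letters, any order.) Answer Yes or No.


String 1: 'msdm' -> sorted: 'dmms'
String 2: 'zvgo' -> sorted: 'govz'
Compare sorted forms: 'dmms' != 'govz'
Anagram: No


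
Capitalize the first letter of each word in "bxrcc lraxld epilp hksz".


Input string: 'bxrcc lraxld epilp hksz'
Operation: capitalize first letter of each word
Word transformations: 'bxrcc'->'Bxrcc', 'lraxld'->'Lraxld', 'epilp'->'Epilp', 'hksz'->'Hksz'
Result: Bxrcc Lraxld Epilp Hksz


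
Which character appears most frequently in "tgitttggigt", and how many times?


Input: 'tgitttggigt'
Operation: tally each character
Counts: 'g':4, 'i':2, 't':5
Maximum: 't' appears 5 times


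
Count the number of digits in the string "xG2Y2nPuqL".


Input string: 'xG2Y2nPuqL'
Operation: count digit characters (0-9)
Scan: 'x', 'G', '2'(digit), 'Y', '2'(digit), 'n', 'P', 'u', 'q', 'L'
Digits found: 2
Result: 2


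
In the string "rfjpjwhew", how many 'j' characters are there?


Input string: 'rfjpjwhew'
Target character: 'j'
Scan each position: s[2]='j', s[4]='j'
Matches found at indices: 2, 4
Total: 2


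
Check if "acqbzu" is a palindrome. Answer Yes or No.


Input string: 'acqbzu'
Reversed: 'uzbqca'
Compare pairs: s[0]='a' vs s[5]='u' (mismatch), s[1]='c' vs s[4]='z' (mismatch), s[2]='q' vs s[3]='b' (mismatch)
Palindrome: No


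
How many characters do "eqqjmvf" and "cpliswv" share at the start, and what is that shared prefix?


String 1: 'eqqjmvf'
String 2: 'cpliswv'
Compare position by position:
pos 0: 'e' vs 'c' differ -> stop
Longest common prefix: "" (length 0)


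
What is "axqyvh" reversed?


Input string: 'axqyvh'
Operation: reverse character order
Original order: 'a' -> 'x' -> 'q' -> 'y' -> 'v' -> 'h'
Reversed order: 'h' -> 'v' -> 'y' -> 'q' -> 'x' -> 'a'
Result: hvyqxa


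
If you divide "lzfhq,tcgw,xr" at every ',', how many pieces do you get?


Input string: 'lzfhq,tcgw,xr'
Delimiter: ','
Split result: 'lzfhq', 'tcgw', 'xr'
Number of parts: 3


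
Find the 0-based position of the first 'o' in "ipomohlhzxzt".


Input string: 'ipomohlhzxzt'
Target: 'o'
Scanning left to right: s[0]='i', s[1]='p', s[2]='o'
First match at index: 2


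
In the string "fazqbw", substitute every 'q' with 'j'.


Input string: 'fazqbw'
Operation: replace 'q' with 'j'
Positions of 'q': 3
After replacement: fazjbw


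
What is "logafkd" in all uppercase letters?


Input string: 'logafkd'
Operation: convert each letter to uppercase
Mapping: 'l'->'L', 'o'->'O', 'g'->'G', 'a'->'A', 'f'->'F', 'k'->'K', 'd'->'D'
Result: LOGAFKD


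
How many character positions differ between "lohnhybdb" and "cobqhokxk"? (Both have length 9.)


String 1: 'lohnhybdb'
String 2: 'cobqhokxk'
Compare each position: pos 0: 'l'!='c', pos 1: 'o'=='o', pos 2: 'h'!='b', pos 3: 'n'!='q', pos 4: 'h'=='h', pos 5: 'y'!='o', pos 6: 'b'!='k', pos 7: 'd'!='x', pos 8: 'b'!='k'
Differing positions: 7
Hamming distance: 7


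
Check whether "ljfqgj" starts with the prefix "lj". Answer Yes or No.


Input string: 'ljfqgj'
Prefix to check: 'lj'
First 2 characters of input: 'lj'
Match: True
Result: Yes


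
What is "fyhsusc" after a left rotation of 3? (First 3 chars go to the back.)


Input: 'fyhsusc', shift = 3
Operation: split at index 3 and swap parts
Front part s[0:3] = 'fyh'
Back part s[3:] = 'susc'
Rotated = back + front = 'susc' + 'fyh'
Result: suscfyh


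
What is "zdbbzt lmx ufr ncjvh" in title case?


Input string: 'zdbbzt lmx ufr ncjvh'
Operation: capitalize first letter of each word
Word transformations: 'zdbbzt'->'Zdbbzt', 'lmx'->'Lmx', 'ufr'->'Ufr', 'ncjvh'->'Ncjvh'
Result: Zdbbzt Lmx Ufr Ncjvh


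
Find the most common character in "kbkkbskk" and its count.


Input: 'kbkkbskk'
Operation: tally each character
Counts: 'b':2, 'k':5, 's':1
Maximum: 'k' appears 5 times


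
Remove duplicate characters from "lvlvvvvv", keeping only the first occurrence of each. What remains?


Input: 'lvlvvvvv'
Operation: keep first occurrence of each character
Scan: s[0]='l' new -> keep; s[1]='v' new -> keep; s[2]='l' seen -> skip; s[3]='v' seen -> skip; s[4]='v' seen -> skip; s[5]='v' seen -> skip; s[6]='v' seen -> skip; s[7]='v' seen -> skip
Result: lv


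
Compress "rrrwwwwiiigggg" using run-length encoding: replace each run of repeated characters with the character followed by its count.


Input: 'rrrwwwwiiigggg'
Operation: identify consecutive runs
Runs: 'rrr' -> r3, 'wwww' -> w4, 'iii' -> i3, 'gggg' -> g4
Encoded: r3w4i3g4


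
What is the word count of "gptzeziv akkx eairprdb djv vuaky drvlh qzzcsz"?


Input string: 'gptzeziv akkx eairprdb djv vuaky drvlh qzzcsz'
Operation: split by spaces
Words found: 'gptzeziv', 'akkx', 'eairprdb', 'djv', 'vuaky', 'drvlh', 'qzzcsz'
Word count: 7


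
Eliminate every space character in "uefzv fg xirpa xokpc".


Input string: 'uefzv fg xirpa xokpc'
Operation: remove all spaces
Words: 'uefzv', 'fg', 'xirpa', 'xokpc'
Join without spaces: uefzvfgxirpaxokpc


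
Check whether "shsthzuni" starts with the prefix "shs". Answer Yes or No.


Input string: 'shsthzuni'
Prefix to check: 'shs'
First 3 characters of input: 'shs'
Match: True
Result: Yes


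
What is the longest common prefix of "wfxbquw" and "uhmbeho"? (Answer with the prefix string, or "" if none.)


String 1: 'wfxbquw'
String 2: 'uhmbeho'
Compare position by position:
pos 0: 'w' vs 'u' differ -> stop
Longest common prefix: "" (length 0)


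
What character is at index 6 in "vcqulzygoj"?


Input string: 'vcqulzygoj'
Operation: get character at index 6
Index mapping: s[0]='v', s[1]='c', s[2]='q', s[3]='u', s[4]='l', s[5]='z', s[6]='y'
Result: 'y'


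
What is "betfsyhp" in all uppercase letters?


Input string: 'betfsyhp'
Operation: convert each letter to uppercase
Mapping: 'b'->'B', 'e'->'E', 't'->'T', 'f'->'F', 's'->'S', 'y'->'Y', 'h'->'H', 'p'->'P'
Result: BETFSYHP


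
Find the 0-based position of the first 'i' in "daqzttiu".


Input string: 'daqzttiu'
Target: 'i'
Scanning left to right: s[0]='d', s[1]='a', s[2]='q', s[3]='z', s[4]='t', s[5]='t', s[6]='i'
First match at index: 6


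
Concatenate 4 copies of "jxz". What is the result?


Input string: 'jxz'
Operation: repeat 4 times
Concatenation: 'jxz' + 'jxz' + 'jxz' + 'jxz'
Result: jxzjxzjxzjxz


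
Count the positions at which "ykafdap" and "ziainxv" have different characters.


String 1: 'ykafdap'
String 2: 'ziainxv'
Compare each position: pos 0: 'y'!='z', pos 1: 'k'!='i', pos 2: 'a'=='a', pos 3: 'f'!='i', pos 4: 'd'!='n', pos 5: 'a'!='x', pos 6: 'p'!='v'
Differing positions: 6
Hamming distance: 6


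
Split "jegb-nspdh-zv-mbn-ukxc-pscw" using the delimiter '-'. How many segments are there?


Input string: 'jegb-nspdh-zv-mbn-ukxc-pscw'
Delimiter: '-'
Split result: 'jegb', 'nspdh', 'zv', 'mbn', 'ukxc', 'pscw'
Number of parts: 6


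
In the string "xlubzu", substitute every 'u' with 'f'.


Input string: 'xlubzu'
Operation: replace 'u' with 'f'
Positions of 'u': 2, 5
After replacement: xlfbzf


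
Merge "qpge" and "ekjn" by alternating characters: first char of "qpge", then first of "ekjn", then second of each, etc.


String 1: 'qpge'
String 2: 'ekjn'
Operation: alternate characters
Pairs: 'q'+'e', 'p'+'k', 'g'+'j', 'e'+'n'
Result: qepkgjen


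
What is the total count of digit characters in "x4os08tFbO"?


Input string: 'x4os08tFbO'
Operation: count digit characters (0-9)
Scan: 'x', '4'(digit), 'o', 's', '0'(digit), '8'(digit), 't', 'F', 'b', 'O'
Digits found: 3
Result: 3


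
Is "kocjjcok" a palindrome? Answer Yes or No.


Input string: 'kocjjcok'
Reversed: 'kocjjcok'
Compare pairs: s[0]='k' vs s[7]='k' (match), s[1]='o' vs s[6]='o' (match), s[2]='c' vs s[5]='c' (match), s[3]='j' vs s[4]='j' (match)
Palindrome: Yes


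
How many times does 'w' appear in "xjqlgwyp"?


Input string: 'xjqlgwyp'
Target character: 'w'
Scan each position: s[5]='w'
Matches found at indices: 5
Total: 1


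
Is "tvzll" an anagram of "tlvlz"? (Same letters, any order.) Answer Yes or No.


String 1: 'tlvlz' -> sorted: 'lltvz'
String 2: 'tvzll' -> sorted: 'lltvz'
Compare sorted forms: 'lltvz' == 'lltvz'
Anagram: Yes


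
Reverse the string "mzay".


Input string: 'mzay'
Operation: reverse character order
Original order: 'm' -> 'z' -> 'a' -> 'y'
Reversed order: 'y' -> 'a' -> 'z' -> 'm'
Result: yazm


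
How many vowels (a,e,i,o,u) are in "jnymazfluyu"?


Input string: 'jnymazfluyu'
Operation: count vowels (a, e, i, o, u)
Scan: s[0]='j', s[1]='n', s[2]='y', s[3]='m', s[4]='a' (vowel), s[5]='z', s[6]='f', s[7]='l', s[8]='u' (vowel), s[9]='y', s[10]='u' (vowel)
Vowels found: 3
Result: 3


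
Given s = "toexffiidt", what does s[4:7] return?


Input string: 'toexffiidt'
Operation: slice [4:7]
Extract characters: s[4]='f', s[5]='f', s[6]='i'
Result: ffi


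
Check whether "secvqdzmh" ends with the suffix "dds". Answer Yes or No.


Input string: 'secvqdzmh'
Suffix to check: 'dds'
Last 3 characters of input: 'zmh'
Match: False
Result: No


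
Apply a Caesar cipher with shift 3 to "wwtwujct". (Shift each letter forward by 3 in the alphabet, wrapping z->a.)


Input: 'wwtwujct', shift = 3
Operation: for each letter, (position + 3) mod 26
Mapping: 'w'(22+3=25)->'z', 'w'(22+3=25)->'z', 't'(19+3=22)->'w', 'w'(22+3=25)->'z', 'u'(20+3=23)->'x', 'j'(9+3=12)->'m', 'c'(2+3=5)->'f', 't'(19+3=22)->'w'
Result: zzwzxmfw


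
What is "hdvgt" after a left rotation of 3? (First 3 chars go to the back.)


Input: 'hdvgt', shift = 3
Operation: split at index 3 and swap parts
Front part s[0:3] = 'hdv'
Back part s[3:] = 'gt'
Rotated = back + front = 'gt' + 'hdv'
Result: gthdv


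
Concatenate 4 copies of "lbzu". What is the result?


Input string: 'lbzu'
Operation: repeat 4 times
Concatenation: 'lbzu' + 'lbzu' + 'lbzu' + 'lbzu'
Result: lbzulbzulbzulbzu


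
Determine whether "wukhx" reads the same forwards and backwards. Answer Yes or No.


Input string: 'wukhx'
Reversed: 'xhkuw'
Compare pairs: s[0]='w' vs s[4]='x' (mismatch), s[1]='u' vs s[3]='h' (mismatch)
Palindrome: No


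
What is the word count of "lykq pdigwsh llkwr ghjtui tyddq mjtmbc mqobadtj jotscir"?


Input string: 'lykq pdigwsh llkwr ghjtui tyddq mjtmbc mqobadtj jotscir'
Operation: split by spaces
Words found: 'lykq', 'pdigwsh', 'llkwr', 'ghjtui', 'tyddq', 'mjtmbc', 'mqobadtj', 'jotscir'
Word count: 8


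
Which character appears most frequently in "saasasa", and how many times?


Input: 'saasasa'
Operation: tally each character
Counts: 'a':4, 's':3
Maximum: 'a' appears 4 times


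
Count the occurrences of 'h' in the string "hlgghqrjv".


Input string: 'hlgghqrjv'
Target character: 'h'
Scan each position: s[0]='h', s[4]='h'
Matches found at indices: 0, 4
Total: 2


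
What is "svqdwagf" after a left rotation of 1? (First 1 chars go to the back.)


Input: 'svqdwagf', shift = 1
Operation: split at index 1 and swap parts
Front part s[0:1] = 's'
Back part s[1:] = 'vqdwagf'
Rotated = back + front = 'vqdwagf' + 's'
Result: vqdwagfs


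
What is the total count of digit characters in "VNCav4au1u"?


Input string: 'VNCav4au1u'
Operation: count digit characters (0-9)
Scan: 'V', 'N', 'C', 'a', 'v', '4'(digit), 'a', 'u', '1'(digit), 'u'
Digits found: 2
Result: 2


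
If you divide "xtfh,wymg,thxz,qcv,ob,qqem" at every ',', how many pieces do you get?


Input string: 'xtfh,wymg,thxz,qcv,ob,qqem'
Delimiter: ','
Split result: 'xtfh', 'wymg', 'thxz', 'qcv', 'ob', 'qqem'
Number of parts: 6


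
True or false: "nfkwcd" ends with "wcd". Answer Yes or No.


Input string: 'nfkwcd'
Suffix to check: 'wcd'
Last 3 characters of input: 'wcd'
Match: True
Result: Yes


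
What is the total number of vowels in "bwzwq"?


Input string: 'bwzwq'
Operation: count vowels (a, e, i, o, u)
Scan: s[0]='b', s[1]='w', s[2]='z', s[3]='w', s[4]='q'
Vowels found: 0
Result: 0


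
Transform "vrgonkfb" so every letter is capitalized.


Input string: 'vrgonkfb'
Operation: convert each letter to uppercase
Mapping: 'v'->'V', 'r'->'R', 'g'->'G', 'o'->'O', 'n'->'N', 'k'->'K', 'f'->'F', 'b'->'B'
Result: VRGONKFB


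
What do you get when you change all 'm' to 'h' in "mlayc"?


Input string: 'mlayc'
Operation: replace 'm' with 'h'
Positions of 'm': 0
After replacement: hlayc


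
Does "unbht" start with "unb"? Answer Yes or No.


Input string: 'unbht'
Prefix to check: 'unb'
First 3 characters of input: 'unb'
Match: True
Result: Yes


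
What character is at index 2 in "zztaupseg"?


Input string: 'zztaupseg'
Operation: get character at index 2
Index mapping: s[0]='z', s[1]='z', s[2]='t'
Result: 't'


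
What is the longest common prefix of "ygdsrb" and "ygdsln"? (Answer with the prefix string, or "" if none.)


String 1: 'ygdsrb'
String 2: 'ygdsln'
Compare position by position:
pos 0: 'y' vs 'y' match
pos 1: 'g' vs 'g' match
pos 2: 'd' vs 'd' match
pos 3: 's' vs 's' match
pos 4: 'r' vs 'l' differ -> stop
Longest common prefix: "ygds" (length 4)


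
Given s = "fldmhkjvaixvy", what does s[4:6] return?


Input string: 'fldmhkjvaixvy'
Operation: slice [4:6]
Extract characters: s[4]='h', s[5]='k'
Result: hk


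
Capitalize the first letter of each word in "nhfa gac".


Input string: 'nhfa gac'
Operation: capitalize first letter of each word
Word transformations: 'nhfa'->'Nhfa', 'gac'->'Gac'
Result: Nhfa Gac


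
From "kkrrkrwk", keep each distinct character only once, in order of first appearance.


Input: 'kkrrkrwk'
Operation: keep first occurrence of each character
Scan: s[0]='k' new -> keep; s[1]='k' seen -> skip; s[2]='r' new -> keep; s[3]='r' seen -> skip; s[4]='k' seen -> skip; s[5]='r' seen -> skip; s[6]='w' new -> keep; s[7]='k' seen -> skip
Result: krw


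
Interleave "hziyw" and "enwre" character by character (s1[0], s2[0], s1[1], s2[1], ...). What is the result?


String 1: 'hziyw'
String 2: 'enwre'
Operation: alternate characters
Pairs: 'h'+'e', 'z'+'n', 'i'+'w', 'y'+'r', 'w'+'e'
Result: hezniwyrwe


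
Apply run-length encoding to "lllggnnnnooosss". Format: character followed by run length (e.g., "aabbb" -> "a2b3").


Input: 'lllggnnnnooosss'
Operation: identify consecutive runs
Runs: 'lll' -> l3, 'gg' -> g2, 'nnnn' -> n4, 'ooo' -> o3, 'sss' -> s3
Encoded: l3g2n4o3s3


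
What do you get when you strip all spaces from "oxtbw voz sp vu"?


Input string: 'oxtbw voz sp vu'
Operation: remove all spaces
Words: 'oxtbw', 'voz', 'sp', 'vu'
Join without spaces: oxtbwvozspvu


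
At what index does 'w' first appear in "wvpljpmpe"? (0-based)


Input string: 'wvpljpmpe'
Target: 'w'
Scanning left to right: s[0]='w'
First match at index: 0


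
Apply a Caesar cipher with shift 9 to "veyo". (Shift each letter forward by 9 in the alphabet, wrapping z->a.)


Input: 'veyo', shift = 9
Operation: for each letter, (position + 9) mod 26
Mapping: 'v'(21+9=30, 30 mod 26=4)->'e', 'e'(4+9=13)->'n', 'y'(24+9=33, 33 mod 26=7)->'h', 'o'(14+9=23)->'x'
Result: enhx


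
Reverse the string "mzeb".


Input string: 'mzeb'
Operation: reverse character order
Original order: 'm' -> 'z' -> 'e' -> 'b'
Reversed order: 'b' -> 'e' -> 'z' -> 'm'
Result: bezm


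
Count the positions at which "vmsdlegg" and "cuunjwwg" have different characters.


String 1: 'vmsdlegg'
String 2: 'cuunjwwg'
Compare each position: pos 0: 'v'!='c', pos 1: 'm'!='u', pos 2: 's'!='u', pos 3: 'd'!='n', pos 4: 'l'!='j', pos 5: 'e'!='w', pos 6: 'g'!='w', pos 7: 'g'=='g'
Differing positions: 7
Hamming distance: 7


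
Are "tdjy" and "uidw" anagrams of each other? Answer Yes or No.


String 1: 'tdjy' -> sorted: 'djty'
String 2: 'uidw' -> sorted: 'diuw'
Compare sorted forms: 'djty' != 'diuw'
Anagram: No


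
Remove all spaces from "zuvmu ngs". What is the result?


Input string: 'zuvmu ngs'
Operation: remove all spaces
Words: 'zuvmu', 'ngs'
Join without spaces: zuvmungs


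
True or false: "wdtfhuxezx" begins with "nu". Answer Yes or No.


Input string: 'wdtfhuxezx'
Prefix to check: 'nu'
First 2 characters of input: 'wd'
Match: False
Result: No


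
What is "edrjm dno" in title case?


Input string: 'edrjm dno'
Operation: capitalize first letter of each word
Word transformations: 'edrjm'->'Edrjm', 'dno'->'Dno'
Result: Edrjm Dno


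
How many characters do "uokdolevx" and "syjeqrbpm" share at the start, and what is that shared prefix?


String 1: 'uokdolevx'
String 2: 'syjeqrbpm'
Compare position by position:
pos 0: 'u' vs 's' differ -> stop
Longest common prefix: "" (length 0)


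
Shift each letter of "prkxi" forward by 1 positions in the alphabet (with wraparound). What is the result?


Input: 'prkxi', shift = 1
Operation: for each letter, (position + 1) mod 26
Mapping: 'p'(15+1=16)->'q', 'r'(17+1=18)->'s', 'k'(10+1=11)->'l', 'x'(23+1=24)->'y', 'i'(8+1=9)->'j'
Result: qslyj


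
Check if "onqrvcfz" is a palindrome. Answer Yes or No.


Input string: 'onqrvcfz'
Reversed: 'zfcvrqno'
Compare pairs: s[0]='o' vs s[7]='z' (mismatch), s[1]='n' vs s[6]='f' (mismatch), s[2]='q' vs s[5]='c' (mismatch), s[3]='r' vs s[4]='v' (mismatch)
Palindrome: No


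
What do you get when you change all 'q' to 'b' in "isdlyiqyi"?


Input string: 'isdlyiqyi'
Operation: replace 'q' with 'b'
Positions of 'q': 6
After replacement: isdlyibyi


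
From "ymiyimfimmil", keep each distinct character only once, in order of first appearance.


Input: 'ymiyimfimmil'
Operation: keep first occurrence of each character
Scan: s[0]='y' new -> keep; s[1]='m' new -> keep; s[2]='i' new -> keep; s[3]='y' seen -> skip; s[4]='i' seen -> skip; s[5]='m' seen -> skip; s[6]='f' new -> keep; s[7]='i' seen -> skip; s[8]='m' seen -> skip; s[9]='m' seen -> skip; s[10]='i' seen -> skip; s[11]='l' new -> keep
Result: ymifl


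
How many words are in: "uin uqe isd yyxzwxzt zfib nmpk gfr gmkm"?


Input string: 'uin uqe isd yyxzwxzt zfib nmpk gfr gmkm'
Operation: split by spaces
Words found: 'uin', 'uqe', 'isd', 'yyxzwxzt', 'zfib', 'nmpk', 'gfr', 'gmkm'
Word count: 8


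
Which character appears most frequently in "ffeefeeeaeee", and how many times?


Input: 'ffeefeeeaeee'
Operation: tally each character
Counts: 'a':1, 'e':8, 'f':3
Maximum: 'e' appears 8 times


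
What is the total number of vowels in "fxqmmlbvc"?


Input string: 'fxqmmlbvc'
Operation: count vowels (a, e, i, o, u)
Scan: s[0]='f', s[1]='x', s[2]='q', s[3]='m', s[4]='m', s[5]='l', s[6]='b', s[7]='v', s[8]='c'
Vowels found: 0
Result: 0


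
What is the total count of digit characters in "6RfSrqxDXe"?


Input string: '6RfSrqxDXe'
Operation: count digit characters (0-9)
Scan: '6'(digit), 'R', 'f', 'S', 'r', 'q', 'x', 'D', 'X', 'e'
Digits found: 1
Result: 1


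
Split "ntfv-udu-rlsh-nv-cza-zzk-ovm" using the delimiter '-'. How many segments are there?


Input string: 'ntfv-udu-rlsh-nv-cza-zzk-ovm'
Delimiter: '-'
Split result: 'ntfv', 'udu', 'rlsh', 'nv', 'cza', 'zzk', 'ovm'
Number of parts: 7


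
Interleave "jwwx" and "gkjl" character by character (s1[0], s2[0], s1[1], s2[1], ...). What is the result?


String 1: 'jwwx'
String 2: 'gkjl'
Operation: alternate characters
Pairs: 'j'+'g', 'w'+'k', 'w'+'j', 'x'+'l'
Result: jgwkwjxl


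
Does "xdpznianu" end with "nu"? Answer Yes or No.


Input string: 'xdpznianu'
Suffix to check: 'nu'
Last 2 characters of input: 'nu'
Match: True
Result: Yes


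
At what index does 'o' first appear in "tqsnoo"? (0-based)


Input string: 'tqsnoo'
Target: 'o'
Scanning left to right: s[0]='t', s[1]='q', s[2]='s', s[3]='n', s[4]='o'
First match at index: 4


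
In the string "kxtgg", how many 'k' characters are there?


Input string: 'kxtgg'
Target character: 'k'
Scan each position: s[0]='k'
Matches found at indices: 0
Total: 1


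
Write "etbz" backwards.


Input string: 'etbz'
Operation: reverse character order
Original order: 'e' -> 't' -> 'b' -> 'z'
Reversed order: 'z' -> 'b' -> 't' -> 'e'
Result: zbte


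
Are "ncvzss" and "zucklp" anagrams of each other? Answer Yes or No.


String 1: 'ncvzss' -> sorted: 'cnssvz'
String 2: 'zucklp' -> sorted: 'cklpuz'
Compare sorted forms: 'cnssvz' != 'cklpuz'
Anagram: No


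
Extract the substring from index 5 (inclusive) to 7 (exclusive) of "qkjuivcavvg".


Input string: 'qkjuivcavvg'
Operation: slice [5:7]
Extract characters: s[5]='v', s[6]='c'
Result: vc


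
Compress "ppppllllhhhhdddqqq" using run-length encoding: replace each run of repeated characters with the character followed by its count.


Input: 'ppppllllhhhhdddqqq'
Operation: identify consecutive runs
Runs: 'pppp' -> p4, 'llll' -> l4, 'hhhh' -> h4, 'ddd' -> d3, 'qqq' -> q3
Encoded: p4l4h4d3q3


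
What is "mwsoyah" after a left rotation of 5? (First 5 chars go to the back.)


Input: 'mwsoyah', shift = 5
Operation: split at index 5 and swap parts
Front part s[0:5] = 'mwsoy'
Back part s[5:] = 'ah'
Rotated = back + front = 'ah' + 'mwsoy'
Result: ahmwsoy


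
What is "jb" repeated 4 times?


Input string: 'jb'
Operation: repeat 4 times
Concatenation: 'jb' + 'jb' + 'jb' + 'jb'
Result: jbjbjbjb


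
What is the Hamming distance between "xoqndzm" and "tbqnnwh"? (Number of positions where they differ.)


String 1: 'xoqndzm'
String 2: 'tbqnnwh'
Compare each position: pos 0: 'x'!='t', pos 1: 'o'!='b', pos 2: 'q'=='q', pos 3: 'n'=='n', pos 4: 'd'!='n', pos 5: 'z'!='w', pos 6: 'm'!='h'
Differing positions: 5
Hamming distance: 5


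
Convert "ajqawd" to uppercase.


Input string: 'ajqawd'
Operation: convert each letter to uppercase
Mapping: 'a'->'A', 'j'->'J', 'q'->'Q', 'a'->'A', 'w'->'W', 'd'->'D'
Result: AJQAWD


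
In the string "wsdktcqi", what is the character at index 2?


Input string: 'wsdktcqi'
Operation: get character at index 2
Index mapping: s[0]='w', s[1]='s', s[2]='d'
Result: 'd'


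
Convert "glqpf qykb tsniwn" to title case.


Input string: 'glqpf qykb tsniwn'
Operation: capitalize first letter of each word
Word transformations: 'glqpf'->'Glqpf', 'qykb'->'Qykb', 'tsniwn'->'Tsniwn'
Result: Glqpf Qykb Tsniwn


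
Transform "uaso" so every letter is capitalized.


Input string: 'uaso'
Operation: convert each letter to uppercase
Mapping: 'u'->'U', 'a'->'A', 's'->'S', 'o'->'O'
Result: UASO


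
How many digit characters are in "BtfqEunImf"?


Input string: 'BtfqEunImf'
Operation: count digit characters (0-9)
Scan: 'B', 't', 'f', 'q', 'E', 'u', 'n', 'I', 'm', 'f'
Digits found: 0
Result: 0


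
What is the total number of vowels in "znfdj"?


Input string: 'znfdj'
Operation: count vowels (a, e, i, o, u)
Scan: s[0]='z', s[1]='n', s[2]='f', s[3]='d', s[4]='j'
Vowels found: 0
Result: 0


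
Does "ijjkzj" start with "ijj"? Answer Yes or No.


Input string: 'ijjkzj'
Prefix to check: 'ijj'
First 3 characters of input: 'ijj'
Match: True
Result: Yes


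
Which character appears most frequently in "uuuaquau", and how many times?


Input: 'uuuaquau'
Operation: tally each character
Counts: 'a':2, 'q':1, 'u':5
Maximum: 'u' appears 5 times


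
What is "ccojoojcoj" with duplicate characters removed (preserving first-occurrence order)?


Input: 'ccojoojcoj'
Operation: keep first occurrence of each character
Scan: s[0]='c' new -> keep; s[1]='c' seen -> skip; s[2]='o' new -> keep; s[3]='j' new -> keep; s[4]='o' seen -> skip; s[5]='o' seen -> skip; s[6]='j' seen -> skip; s[7]='c' seen -> skip; s[8]='o' seen -> skip; s[9]='j' seen -> skip
Result: coj


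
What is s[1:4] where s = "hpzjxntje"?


Input string: 'hpzjxntje'
Operation: slice [1:4]
Extract characters: s[1]='p', s[2]='z', s[3]='j'
Result: pzj


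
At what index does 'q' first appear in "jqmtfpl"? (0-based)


Input string: 'jqmtfpl'
Target: 'q'
Scanning left to right: s[0]='j', s[1]='q'
First match at index: 1


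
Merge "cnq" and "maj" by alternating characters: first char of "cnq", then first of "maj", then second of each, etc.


String 1: 'cnq'
String 2: 'maj'
Operation: alternate characters
Pairs: 'c'+'m', 'n'+'a', 'q'+'j'
Result: cmnaqj


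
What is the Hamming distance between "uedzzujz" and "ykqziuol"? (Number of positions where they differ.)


String 1: 'uedzzujz'
String 2: 'ykqziuol'
Compare each position: pos 0: 'u'!='y', pos 1: 'e'!='k', pos 2: 'd'!='q', pos 3: 'z'=='z', pos 4: 'z'!='i', pos 5: 'u'=='u', pos 6: 'j'!='o', pos 7: 'z'!='l'
Differing positions: 6
Hamming distance: 6


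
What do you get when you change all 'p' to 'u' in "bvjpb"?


Input string: 'bvjpb'
Operation: replace 'p' with 'u'
Positions of 'p': 3
After replacement: bvjub


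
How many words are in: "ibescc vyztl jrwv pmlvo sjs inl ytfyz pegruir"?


Input string: 'ibescc vyztl jrwv pmlvo sjs inl ytfyz pegruir'
Operation: split by spaces
Words found: 'ibescc', 'vyztl', 'jrwv', 'pmlvo', 'sjs', 'inl', 'ytfyz', 'pegruir'
Word count: 8


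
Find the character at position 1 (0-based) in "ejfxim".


Input string: 'ejfxim'
Operation: get character at index 1
Index mapping: s[0]='e', s[1]='j'
Result: 'j'


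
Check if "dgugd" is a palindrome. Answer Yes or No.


Input string: 'dgugd'
Reversed: 'dgugd'
Compare pairs: s[0]='d' vs s[4]='d' (match), s[1]='g' vs s[3]='g' (match)
Palindrome: Yes


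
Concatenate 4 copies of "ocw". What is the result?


Input string: 'ocw'
Operation: repeat 4 times
Concatenation: 'ocw' + 'ocw' + 'ocw' + 'ocw'
Result: ocwocwocwocw


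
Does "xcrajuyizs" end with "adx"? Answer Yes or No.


Input string: 'xcrajuyizs'
Suffix to check: 'adx'
Last 3 characters of input: 'izs'
Match: False
Result: No


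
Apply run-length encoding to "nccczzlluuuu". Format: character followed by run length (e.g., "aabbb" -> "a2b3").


Input: 'nccczzlluuuu'
Operation: identify consecutive runs
Runs: 'n' -> n1, 'ccc' -> c3, 'zz' -> z2, 'll' -> l2, 'uuuu' -> u4
Encoded: n1c3z2l2u4


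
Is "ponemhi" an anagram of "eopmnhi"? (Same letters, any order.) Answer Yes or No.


String 1: 'eopmnhi' -> sorted: 'ehimnop'
String 2: 'ponemhi' -> sorted: 'ehimnop'
Compare sorted forms: 'ehimnop' == 'ehimnop'
Anagram: Yes


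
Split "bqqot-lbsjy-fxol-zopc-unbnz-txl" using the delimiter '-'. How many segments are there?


Input string: 'bqqot-lbsjy-fxol-zopc-unbnz-txl'
Delimiter: '-'
Split result: 'bqqot', 'lbsjy', 'fxol', 'zopc', 'unbnz', 'txl'
Number of parts: 6


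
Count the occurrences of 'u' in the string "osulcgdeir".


Input string: 'osulcgdeir'
Target character: 'u'
Scan each position: s[2]='u'
Matches found at indices: 2
Total: 1


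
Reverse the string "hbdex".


Input string: 'hbdex'
Operation: reverse character order
Original order: 'h' -> 'b' -> 'd' -> 'e' -> 'x'
Reversed order: 'x' -> 'e' -> 'd' -> 'b' -> 'h'
Result: xedbh


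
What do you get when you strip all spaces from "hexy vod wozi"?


Input string: 'hexy vod wozi'
Operation: remove all spaces
Words: 'hexy', 'vod', 'wozi'
Join without spaces: hexyvodwozi


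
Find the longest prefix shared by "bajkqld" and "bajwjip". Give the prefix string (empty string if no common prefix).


String 1: 'bajkqld'
String 2: 'bajwjip'
Compare position by position:
pos 0: 'b' vs 'b' match
pos 1: 'a' vs 'a' match
pos 2: 'j' vs 'j' match
pos 3: 'k' vs 'w' differ -> stop
Longest common prefix: "baj" (length 3)


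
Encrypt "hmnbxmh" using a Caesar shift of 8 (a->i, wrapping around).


Input: 'hmnbxmh', shift = 8
Operation: for each letter, (position + 8) mod 26
Mapping: 'h'(7+8=15)->'p', 'm'(12+8=20)->'u', 'n'(13+8=21)->'v', 'b'(1+8=9)->'j', 'x'(23+8=31, 31 mod 26=5)->'f', 'm'(12+8=20)->'u', 'h'(7+8=15)->'p'
Result: puvjfup


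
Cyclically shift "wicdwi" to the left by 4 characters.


Input: 'wicdwi', shift = 4
Operation: split at index 4 and swap parts
Front part s[0:4] = 'wicd'
Back part s[4:] = 'wi'
Rotated = back + front = 'wi' + 'wicd'
Result: wiwicd


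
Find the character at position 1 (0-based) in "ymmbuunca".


Input string: 'ymmbuunca'
Operation: get character at index 1
Index mapping: s[0]='y', s[1]='m'
Result: 'm'


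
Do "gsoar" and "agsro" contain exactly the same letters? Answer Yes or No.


String 1: 'gsoar' -> sorted: 'agors'
String 2: 'agsro' -> sorted: 'agors'
Compare sorted forms: 'agors' == 'agors'
Anagram: Yes


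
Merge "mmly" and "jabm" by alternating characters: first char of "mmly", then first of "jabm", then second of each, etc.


String 1: 'mmly'
String 2: 'jabm'
Operation: alternate characters
Pairs: 'm'+'j', 'm'+'a', 'l'+'b', 'y'+'m'
Result: mjmalbym


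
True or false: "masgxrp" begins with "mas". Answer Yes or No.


Input string: 'masgxrp'
Prefix to check: 'mas'
First 3 characters of input: 'mas'
Match: True
Result: Yes


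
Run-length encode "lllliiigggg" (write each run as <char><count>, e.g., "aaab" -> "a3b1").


Input: 'lllliiigggg'
Operation: identify consecutive runs
Runs: 'llll' -> l4, 'iii' -> i3, 'gggg' -> g4
Encoded: l4i3g4


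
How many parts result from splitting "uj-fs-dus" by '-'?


Input string: 'uj-fs-dus'
Delimiter: '-'
Split result: 'uj', 'fs', 'dus'
Number of parts: 3


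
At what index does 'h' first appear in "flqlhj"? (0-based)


Input string: 'flqlhj'
Target: 'h'
Scanning left to right: s[0]='f', s[1]='l', s[2]='q', s[3]='l', s[4]='h'
First match at index: 4


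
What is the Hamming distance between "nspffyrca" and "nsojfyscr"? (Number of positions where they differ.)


String 1: 'nspffyrca'
String 2: 'nsojfyscr'
Compare each position: pos 0: 'n'=='n', pos 1: 's'=='s', pos 2: 'p'!='o', pos 3: 'f'!='j', pos 4: 'f'=='f', pos 5: 'y'=='y', pos 6: 'r'!='s', pos 7: 'c'=='c', pos 8: 'a'!='r'
Differing positions: 4
Hamming distance: 4


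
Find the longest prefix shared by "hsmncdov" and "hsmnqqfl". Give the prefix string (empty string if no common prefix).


String 1: 'hsmncdov'
String 2: 'hsmnqqfl'
Compare position by position:
pos 0: 'h' vs 'h' match
pos 1: 's' vs 's' match
pos 2: 'm' vs 'm' match
pos 3: 'n' vs 'n' match
pos 4: 'c' vs 'q' differ -> stop
Longest common prefix: "hsmn" (length 4)


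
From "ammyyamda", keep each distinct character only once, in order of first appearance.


Input: 'ammyyamda'
Operation: keep first occurrence of each character
Scan: s[0]='a' new -> keep; s[1]='m' new -> keep; s[2]='m' seen -> skip; s[3]='y' new -> keep; s[4]='y' seen -> skip; s[5]='a' seen -> skip; s[6]='m' seen -> skip; s[7]='d' new -> keep; s[8]='a' seen -> skip
Result: amyd


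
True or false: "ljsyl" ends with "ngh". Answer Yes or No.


Input string: 'ljsyl'
Suffix to check: 'ngh'
Last 3 characters of input: 'syl'
Match: False
Result: No


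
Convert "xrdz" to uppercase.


Input string: 'xrdz'
Operation: convert each letter to uppercase
Mapping: 'x'->'X', 'r'->'R', 'd'->'D', 'z'->'Z'
Result: XRDZ


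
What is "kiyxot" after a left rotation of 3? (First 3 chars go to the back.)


Input: 'kiyxot', shift = 3
Operation: split at index 3 and swap parts
Front part s[0:3] = 'kiy'
Back part s[3:] = 'xot'
Rotated = back + front = 'xot' + 'kiy'
Result: xotkiy


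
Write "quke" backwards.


Input string: 'quke'
Operation: reverse character order
Original order: 'q' -> 'u' -> 'k' -> 'e'
Reversed order: 'e' -> 'k' -> 'u' -> 'q'
Result: ekuq


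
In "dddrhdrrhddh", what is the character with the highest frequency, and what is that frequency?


Input: 'dddrhdrrhddh'
Operation: tally each character
Counts: 'd':6, 'h':3, 'r':3
Maximum: 'd' appears 6 times


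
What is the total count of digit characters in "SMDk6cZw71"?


Input string: 'SMDk6cZw71'
Operation: count digit characters (0-9)
Scan: 'S', 'M', 'D', 'k', '6'(digit), 'c', 'Z', 'w', '7'(digit), '1'(digit)
Digits found: 3
Result: 3


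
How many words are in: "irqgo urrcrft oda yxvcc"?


Input string: 'irqgo urrcrft oda yxvcc'
Operation: split by spaces
Words found: 'irqgo', 'urrcrft', 'oda', 'yxvcc'
Word count: 4


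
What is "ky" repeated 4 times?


Input string: 'ky'
Operation: repeat 4 times
Concatenation: 'ky' + 'ky' + 'ky' + 'ky'
Result: kykykyky


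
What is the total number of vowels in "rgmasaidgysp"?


Input string: 'rgmasaidgysp'
Operation: count vowels (a, e, i, o, u)
Scan: s[0]='r', s[1]='g', s[2]='m', s[3]='a' (vowel), s[4]='s', s[5]='a' (vowel), s[6]='i' (vowel), s[7]='d', s[8]='g', s[9]='y', s[10]='s', s[11]='p'
Vowels found: 3
Result: 3


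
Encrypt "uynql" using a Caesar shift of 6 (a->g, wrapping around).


Input: 'uynql', shift = 6
Operation: for each letter, (position + 6) mod 26
Mapping: 'u'(20+6=26, 26 mod 26=0)->'a', 'y'(24+6=30, 30 mod 26=4)->'e', 'n'(13+6=19)->'t', 'q'(16+6=22)->'w', 'l'(11+6=17)->'r'
Result: aetwr


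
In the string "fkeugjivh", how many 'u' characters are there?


Input string: 'fkeugjivh'
Target character: 'u'
Scan each position: s[3]='u'
Matches found at indices: 3
Total: 1


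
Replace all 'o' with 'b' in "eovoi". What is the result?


Input string: 'eovoi'
Operation: replace 'o' with 'b'
Positions of 'o': 1, 3
After replacement: ebvbi


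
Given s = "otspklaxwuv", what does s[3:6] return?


Input string: 'otspklaxwuv'
Operation: slice [3:6]
Extract characters: s[3]='p', s[4]='k', s[5]='l'
Result: pkl


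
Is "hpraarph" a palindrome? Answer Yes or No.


Input string: 'hpraarph'
Reversed: 'hpraarph'
Compare pairs: s[0]='h' vs s[7]='h' (match), s[1]='p' vs s[6]='p' (match), s[2]='r' vs s[5]='r' (match), s[3]='a' vs s[4]='a' (match)
Palindrome: Yes
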